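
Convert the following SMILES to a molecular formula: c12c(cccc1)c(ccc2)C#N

C11H7N

Heavy atoms from the SMILES: 11 C, 1 N.
Implicit hydrogens by atom environment:
  7 × C (aromatic): 1 H each → 7
  3 × C (aromatic): no H
  1 × C: no H
  1 × N: no H
  Total hydrogens = 7.
Molecular formula: C11H7N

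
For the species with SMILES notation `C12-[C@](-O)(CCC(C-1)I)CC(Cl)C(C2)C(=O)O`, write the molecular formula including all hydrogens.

C11H16ClIO3

Heavy atoms from the SMILES: 11 C, 1 Cl, 1 I, 3 O.
Implicit hydrogens by atom environment:
  5 × C: 2 H each → 10
  4 × C: 1 H each → 4
  2 × C: no H
  2 × O: 1 H each → 2
  1 × Cl: no H
  1 × I: no H
  1 × O: no H
  Total hydrogens = 16.
Molecular formula: C11H16ClIO3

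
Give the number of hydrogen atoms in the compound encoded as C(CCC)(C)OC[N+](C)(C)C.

Hydrogens are implicit in SMILES; fill each atom to its normal valence:
  5 × C: 3 H each → 15
  3 × C: 2 H each → 6
  1 × C: 1 H
  1 × N (charge +1): no H
  1 × O: no H
  Total hydrogens = 22.

22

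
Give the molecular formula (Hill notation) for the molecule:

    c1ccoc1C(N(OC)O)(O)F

Heavy atoms from the SMILES: 6 C, 1 F, 1 N, 4 O.
Implicit hydrogens by atom environment:
  3 × C (aromatic): 1 H each → 3
  2 × O: 1 H each → 2
  1 × C: 3 H
  1 × C (aromatic): no H
  1 × C: no H
  1 × F: no H
  1 × N: no H
  1 × O (aromatic): no H
  1 × O: no H
  Total hydrogens = 8.
Molecular formula: C6H8FNO4

C6H8FNO4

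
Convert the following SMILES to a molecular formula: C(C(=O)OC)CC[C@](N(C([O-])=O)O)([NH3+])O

C7H14N2O6

Heavy atoms from the SMILES: 7 C, 2 N, 6 O.
Implicit hydrogens by atom environment:
  3 × C: 2 H each → 6
  3 × C: no H
  3 × O: no H
  2 × O: 1 H each → 2
  1 × C: 3 H
  1 × N (charge +1): 3 H
  1 × N: no H
  1 × O (charge -1): no H
  Total hydrogens = 14.
Molecular formula: C7H14N2O6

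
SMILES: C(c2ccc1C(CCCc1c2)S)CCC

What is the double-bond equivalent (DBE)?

5

Molecular formula from the SMILES: C14H20S.
DoU = (2C + 2 + N − H − X)/2 = (2·14 + 2 + 0 − 20 − 0)/2 = 10/2 = 5.
(Structurally: 2 ring(s) + 3 π bond(s) = 5.)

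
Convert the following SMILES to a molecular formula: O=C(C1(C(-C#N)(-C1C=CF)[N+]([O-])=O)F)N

C7H5F2N3O3

Heavy atoms from the SMILES: 7 C, 2 F, 3 N, 3 O.
Implicit hydrogens by atom environment:
  4 × C: no H
  3 × C: 1 H each → 3
  2 × F: no H
  2 × O: no H
  1 × N: 2 H
  1 × N (charge +1): no H
  1 × N: no H
  1 × O (charge -1): no H
  Total hydrogens = 5.
Molecular formula: C7H5F2N3O3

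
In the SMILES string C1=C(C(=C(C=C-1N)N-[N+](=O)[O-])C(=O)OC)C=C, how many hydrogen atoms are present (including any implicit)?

11

Hydrogens are implicit in SMILES; fill each atom to its normal valence:
  4 × C (aromatic): no H
  3 × O: no H
  2 × C (aromatic): 1 H each → 2
  1 × C: 3 H
  1 × C: 2 H
  1 × C: 1 H
  1 × C: no H
  1 × N: 2 H
  1 × N: 1 H
  1 × N (charge +1): no H
  1 × O (charge -1): no H
  Total hydrogens = 11.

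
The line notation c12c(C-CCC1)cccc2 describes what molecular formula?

C10H12

Heavy atoms from the SMILES: 10 C.
Implicit hydrogens by atom environment:
  4 × C: 2 H each → 8
  4 × C (aromatic): 1 H each → 4
  2 × C (aromatic): no H
  Total hydrogens = 12.
Molecular formula: C10H12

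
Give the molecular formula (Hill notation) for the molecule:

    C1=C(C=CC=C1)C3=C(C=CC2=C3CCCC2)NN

Heavy atoms from the SMILES: 16 C, 2 N.
Implicit hydrogens by atom environment:
  7 × C (aromatic): 1 H each → 7
  5 × C (aromatic): no H
  4 × C: 2 H each → 8
  1 × N: 2 H
  1 × N: 1 H
  Total hydrogens = 18.
Molecular formula: C16H18N2

C16H18N2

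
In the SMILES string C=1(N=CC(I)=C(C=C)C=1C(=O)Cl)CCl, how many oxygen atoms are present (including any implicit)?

1

The symbol for oxygen appears 1 time in the SMILES.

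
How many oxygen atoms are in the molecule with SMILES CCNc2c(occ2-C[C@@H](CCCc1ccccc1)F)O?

The symbol for oxygen appears 2 times in the SMILES.

2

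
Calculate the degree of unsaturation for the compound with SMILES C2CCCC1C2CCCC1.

2

Molecular formula from the SMILES: C10H18.
DoU = (2C + 2 + N − H − X)/2 = (2·10 + 2 + 0 − 18 − 0)/2 = 4/2 = 2.
(Structurally: 2 ring(s) + 0 π bond(s) = 2.)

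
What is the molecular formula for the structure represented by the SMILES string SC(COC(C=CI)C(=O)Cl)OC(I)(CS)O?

C8H11ClI2O4S2

Heavy atoms from the SMILES: 8 C, 1 Cl, 2 I, 4 O, 2 S.
Implicit hydrogens by atom environment:
  4 × C: 1 H each → 4
  3 × O: no H
  2 × C: 2 H each → 4
  2 × C: no H
  2 × I: no H
  2 × S: 1 H each → 2
  1 × Cl: no H
  1 × O: 1 H
  Total hydrogens = 11.
Molecular formula: C8H11ClI2O4S2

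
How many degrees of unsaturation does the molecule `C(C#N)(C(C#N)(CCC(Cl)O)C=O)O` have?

Molecular formula from the SMILES: C8H9ClN2O3.
DoU = (2C + 2 + N − H − X)/2 = (2·8 + 2 + 2 − 9 − 1)/2 = 10/2 = 5.
(Structurally: 0 ring(s) + 5 π bond(s) = 5.)

5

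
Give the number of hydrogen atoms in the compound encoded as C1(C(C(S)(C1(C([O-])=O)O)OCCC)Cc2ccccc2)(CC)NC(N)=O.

Hydrogens are implicit in SMILES; fill each atom to its normal valence:
  5 × C (aromatic): 1 H each → 5
  5 × C: no H
  4 × C: 2 H each → 8
  3 × O: no H
  2 × C: 3 H each → 6
  1 × C: 1 H
  1 × C (aromatic): no H
  1 × N: 2 H
  1 × N: 1 H
  1 × O: 1 H
  1 × O (charge -1): no H
  1 × S: 1 H
  Total hydrogens = 25.

25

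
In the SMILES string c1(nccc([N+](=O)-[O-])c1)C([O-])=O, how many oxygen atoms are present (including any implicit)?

The symbol for oxygen appears 4 times in the SMILES.

4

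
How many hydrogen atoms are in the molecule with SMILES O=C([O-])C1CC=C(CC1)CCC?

15

Hydrogens are implicit in SMILES; fill each atom to its normal valence:
  5 × C: 2 H each → 10
  2 × C: 1 H each → 2
  2 × C: no H
  1 × C: 3 H
  1 × O: no H
  1 × O (charge -1): no H
  Total hydrogens = 15.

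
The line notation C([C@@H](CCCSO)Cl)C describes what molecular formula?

C6H13ClOS

Heavy atoms from the SMILES: 6 C, 1 Cl, 1 O, 1 S.
Implicit hydrogens by atom environment:
  4 × C: 2 H each → 8
  1 × C: 3 H
  1 × C: 1 H
  1 × Cl: no H
  1 × O: 1 H
  1 × S: no H
  Total hydrogens = 13.
Molecular formula: C6H13ClOS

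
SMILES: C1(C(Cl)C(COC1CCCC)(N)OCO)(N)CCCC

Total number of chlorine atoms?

The symbol for chlorine appears 1 time in the SMILES.

1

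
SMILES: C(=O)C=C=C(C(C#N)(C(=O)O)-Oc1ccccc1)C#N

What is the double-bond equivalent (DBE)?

Molecular formula from the SMILES: C14H8N2O4.
DoU = (2C + 2 + N − H − X)/2 = (2·14 + 2 + 2 − 8 − 0)/2 = 24/2 = 12.
(Structurally: 1 ring(s) + 11 π bond(s) = 12.)

12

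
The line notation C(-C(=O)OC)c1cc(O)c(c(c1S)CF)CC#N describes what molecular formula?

C12H12FNO3S

Heavy atoms from the SMILES: 12 C, 1 F, 1 N, 3 O, 1 S.
Implicit hydrogens by atom environment:
  5 × C (aromatic): no H
  3 × C: 2 H each → 6
  2 × C: no H
  2 × O: no H
  1 × C: 3 H
  1 × C (aromatic): 1 H
  1 × F: no H
  1 × N: no H
  1 × O: 1 H
  1 × S: 1 H
  Total hydrogens = 12.
Molecular formula: C12H12FNO3S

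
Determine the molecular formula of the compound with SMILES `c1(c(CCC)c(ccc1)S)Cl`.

Heavy atoms from the SMILES: 9 C, 1 Cl, 1 S.
Implicit hydrogens by atom environment:
  3 × C (aromatic): 1 H each → 3
  3 × C (aromatic): no H
  2 × C: 2 H each → 4
  1 × C: 3 H
  1 × Cl: no H
  1 × S: 1 H
  Total hydrogens = 11.
Molecular formula: C9H11ClS

C9H11ClS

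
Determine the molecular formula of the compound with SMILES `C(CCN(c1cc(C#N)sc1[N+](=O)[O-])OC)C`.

C10H13N3O3S

Heavy atoms from the SMILES: 10 C, 3 N, 3 O, 1 S.
Implicit hydrogens by atom environment:
  3 × C: 2 H each → 6
  3 × C (aromatic): no H
  2 × C: 3 H each → 6
  2 × N: no H
  2 × O: no H
  1 × C (aromatic): 1 H
  1 × C: no H
  1 × N (charge +1): no H
  1 × O (charge -1): no H
  1 × S (aromatic): no H
  Total hydrogens = 13.
Molecular formula: C10H13N3O3S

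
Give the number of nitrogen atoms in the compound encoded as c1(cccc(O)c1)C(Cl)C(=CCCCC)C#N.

1

The symbol for nitrogen appears 1 time in the SMILES.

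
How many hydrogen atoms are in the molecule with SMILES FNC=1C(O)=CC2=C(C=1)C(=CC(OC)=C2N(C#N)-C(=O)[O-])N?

10

Hydrogens are implicit in SMILES; fill each atom to its normal valence:
  7 × C (aromatic): no H
  3 × C (aromatic): 1 H each → 3
  2 × C: no H
  2 × N: no H
  2 × O: no H
  1 × C: 3 H
  1 × F: no H
  1 × N: 2 H
  1 × N: 1 H
  1 × O: 1 H
  1 × O (charge -1): no H
  Total hydrogens = 10.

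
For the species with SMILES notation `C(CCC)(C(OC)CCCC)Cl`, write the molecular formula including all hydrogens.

C10H21ClO

Heavy atoms from the SMILES: 10 C, 1 Cl, 1 O.
Implicit hydrogens by atom environment:
  5 × C: 2 H each → 10
  3 × C: 3 H each → 9
  2 × C: 1 H each → 2
  1 × Cl: no H
  1 × O: no H
  Total hydrogens = 21.
Molecular formula: C10H21ClO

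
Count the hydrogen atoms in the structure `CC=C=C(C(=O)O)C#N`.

5

Hydrogens are implicit in SMILES; fill each atom to its normal valence:
  4 × C: no H
  1 × C: 3 H
  1 × C: 1 H
  1 × N: no H
  1 × O: 1 H
  1 × O: no H
  Total hydrogens = 5.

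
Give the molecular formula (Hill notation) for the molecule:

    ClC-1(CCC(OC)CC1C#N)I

C8H11ClINO

Heavy atoms from the SMILES: 8 C, 1 Cl, 1 I, 1 N, 1 O.
Implicit hydrogens by atom environment:
  3 × C: 2 H each → 6
  2 × C: 1 H each → 2
  2 × C: no H
  1 × C: 3 H
  1 × Cl: no H
  1 × I: no H
  1 × N: no H
  1 × O: no H
  Total hydrogens = 11.
Molecular formula: C8H11ClINO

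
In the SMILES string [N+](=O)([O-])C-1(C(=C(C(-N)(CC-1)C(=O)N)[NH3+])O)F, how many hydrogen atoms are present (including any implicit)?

12

Hydrogens are implicit in SMILES; fill each atom to its normal valence:
  5 × C: no H
  2 × C: 2 H each → 4
  2 × N: 2 H each → 4
  2 × O: no H
  1 × F: no H
  1 × N (charge +1): 3 H
  1 × N (charge +1): no H
  1 × O: 1 H
  1 × O (charge -1): no H
  Total hydrogens = 12.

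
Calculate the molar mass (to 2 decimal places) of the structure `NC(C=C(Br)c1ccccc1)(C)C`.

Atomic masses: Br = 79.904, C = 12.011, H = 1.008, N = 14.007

240.14

Molecular formula: C11H14BrN.
M = 1×79.904 + 11×12.011 + 14×1.008 + 1×14.007 = 240.14 g/mol.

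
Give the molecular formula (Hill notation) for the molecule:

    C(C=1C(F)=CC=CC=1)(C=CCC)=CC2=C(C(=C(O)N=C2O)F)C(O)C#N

Heavy atoms from the SMILES: 19 C, 2 F, 2 N, 3 O.
Implicit hydrogens by atom environment:
  7 × C (aromatic): no H
  4 × C: 1 H each → 4
  4 × C (aromatic): 1 H each → 4
  3 × O: 1 H each → 3
  2 × C: no H
  2 × F: no H
  1 × C: 3 H
  1 × C: 2 H
  1 × N (aromatic): no H
  1 × N: no H
  Total hydrogens = 16.
Molecular formula: C19H16F2N2O3

C19H16F2N2O3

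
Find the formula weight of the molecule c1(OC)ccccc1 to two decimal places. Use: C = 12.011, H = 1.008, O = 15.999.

Molecular formula: C7H8O.
M = 7×12.011 + 8×1.008 + 1×15.999 = 108.14 g/mol.

108.14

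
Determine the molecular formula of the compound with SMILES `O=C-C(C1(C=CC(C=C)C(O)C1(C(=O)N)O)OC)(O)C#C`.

C14H17NO6

Heavy atoms from the SMILES: 14 C, 1 N, 6 O.
Implicit hydrogens by atom environment:
  7 × C: 1 H each → 7
  5 × C: no H
  3 × O: 1 H each → 3
  3 × O: no H
  1 × C: 3 H
  1 × C: 2 H
  1 × N: 2 H
  Total hydrogens = 17.
Molecular formula: C14H17NO6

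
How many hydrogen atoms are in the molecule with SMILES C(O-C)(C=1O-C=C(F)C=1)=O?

Hydrogens are implicit in SMILES; fill each atom to its normal valence:
  2 × C (aromatic): 1 H each → 2
  2 × C (aromatic): no H
  2 × O: no H
  1 × C: 3 H
  1 × C: no H
  1 × F: no H
  1 × O (aromatic): no H
  Total hydrogens = 5.

5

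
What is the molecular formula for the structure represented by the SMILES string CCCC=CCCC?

Heavy atoms from the SMILES: 8 C.
Implicit hydrogens by atom environment:
  4 × C: 2 H each → 8
  2 × C: 3 H each → 6
  2 × C: 1 H each → 2
  Total hydrogens = 16.
Molecular formula: C8H16

C8H16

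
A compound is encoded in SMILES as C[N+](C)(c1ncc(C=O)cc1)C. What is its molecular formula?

Heavy atoms from the SMILES: 9 C, 2 N, 1 O.
Implicit hydrogens by atom environment:
  3 × C: 3 H each → 9
  3 × C (aromatic): 1 H each → 3
  2 × C (aromatic): no H
  1 × C: 1 H
  1 × N (aromatic): no H
  1 × N (charge +1): no H
  1 × O: no H
  Total hydrogens = 13.
Net charge +1.
Molecular formula: C9H13N2O+

C9H13N2O+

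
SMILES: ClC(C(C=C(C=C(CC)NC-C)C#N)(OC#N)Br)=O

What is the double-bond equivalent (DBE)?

Molecular formula from the SMILES: C12H13BrClN3O2.
DoU = (2C + 2 + N − H − X)/2 = (2·12 + 2 + 3 − 13 − 2)/2 = 14/2 = 7.
(Structurally: 0 ring(s) + 7 π bond(s) = 7.)

7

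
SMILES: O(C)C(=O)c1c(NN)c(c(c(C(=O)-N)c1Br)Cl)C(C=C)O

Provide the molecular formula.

Heavy atoms from the SMILES: 1 Br, 12 C, 1 Cl, 3 N, 4 O.
Implicit hydrogens by atom environment:
  6 × C (aromatic): no H
  3 × O: no H
  2 × C: 1 H each → 2
  2 × C: no H
  2 × N: 2 H each → 4
  1 × Br: no H
  1 × C: 3 H
  1 × C: 2 H
  1 × Cl: no H
  1 × N: 1 H
  1 × O: 1 H
  Total hydrogens = 13.
Molecular formula: C12H13BrClN3O4

C12H13BrClN3O4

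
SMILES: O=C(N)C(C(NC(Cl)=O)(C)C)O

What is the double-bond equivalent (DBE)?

2

Molecular formula from the SMILES: C6H11ClN2O3.
DoU = (2C + 2 + N − H − X)/2 = (2·6 + 2 + 2 − 11 − 1)/2 = 4/2 = 2.
(Structurally: 0 ring(s) + 2 π bond(s) = 2.)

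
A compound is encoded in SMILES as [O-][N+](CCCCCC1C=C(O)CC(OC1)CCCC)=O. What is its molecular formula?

Heavy atoms from the SMILES: 15 C, 1 N, 4 O.
Implicit hydrogens by atom environment:
  10 × C: 2 H each → 20
  3 × C: 1 H each → 3
  2 × O: no H
  1 × C: 3 H
  1 × C: no H
  1 × N (charge +1): no H
  1 × O: 1 H
  1 × O (charge -1): no H
  Total hydrogens = 27.
Molecular formula: C15H27NO4

C15H27NO4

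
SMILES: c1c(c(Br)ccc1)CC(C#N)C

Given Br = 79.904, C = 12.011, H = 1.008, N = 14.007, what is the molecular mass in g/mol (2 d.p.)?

Molecular formula: C10H10BrN.
M = 1×79.904 + 10×12.011 + 10×1.008 + 1×14.007 = 224.10 g/mol.

224.10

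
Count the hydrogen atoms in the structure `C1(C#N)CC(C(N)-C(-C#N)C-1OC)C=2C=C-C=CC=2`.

Hydrogens are implicit in SMILES; fill each atom to its normal valence:
  5 × C: 1 H each → 5
  5 × C (aromatic): 1 H each → 5
  2 × C: no H
  2 × N: no H
  1 × C: 3 H
  1 × C: 2 H
  1 × C (aromatic): no H
  1 × N: 2 H
  1 × O: no H
  Total hydrogens = 17.

17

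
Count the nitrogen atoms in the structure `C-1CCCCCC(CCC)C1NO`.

1

The symbol for nitrogen appears 1 time in the SMILES.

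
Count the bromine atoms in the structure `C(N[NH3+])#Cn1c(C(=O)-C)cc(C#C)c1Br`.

1

The symbol for bromine appears 1 time in the SMILES.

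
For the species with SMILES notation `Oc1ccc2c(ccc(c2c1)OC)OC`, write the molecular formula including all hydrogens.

C12H12O3

Heavy atoms from the SMILES: 12 C, 3 O.
Implicit hydrogens by atom environment:
  5 × C (aromatic): 1 H each → 5
  5 × C (aromatic): no H
  2 × C: 3 H each → 6
  2 × O: no H
  1 × O: 1 H
  Total hydrogens = 12.
Molecular formula: C12H12O3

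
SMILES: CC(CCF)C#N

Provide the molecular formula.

Heavy atoms from the SMILES: 5 C, 1 F, 1 N.
Implicit hydrogens by atom environment:
  2 × C: 2 H each → 4
  1 × C: 3 H
  1 × C: 1 H
  1 × C: no H
  1 × F: no H
  1 × N: no H
  Total hydrogens = 8.
Molecular formula: C5H8FN

C5H8FN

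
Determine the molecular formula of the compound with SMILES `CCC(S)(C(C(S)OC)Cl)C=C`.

Heavy atoms from the SMILES: 8 C, 1 Cl, 1 O, 2 S.
Implicit hydrogens by atom environment:
  3 × C: 1 H each → 3
  2 × C: 3 H each → 6
  2 × C: 2 H each → 4
  2 × S: 1 H each → 2
  1 × C: no H
  1 × Cl: no H
  1 × O: no H
  Total hydrogens = 15.
Molecular formula: C8H15ClOS2

C8H15ClOS2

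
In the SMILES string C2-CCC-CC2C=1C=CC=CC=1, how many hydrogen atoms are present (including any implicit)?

16

Hydrogens are implicit in SMILES; fill each atom to its normal valence:
  5 × C: 2 H each → 10
  5 × C (aromatic): 1 H each → 5
  1 × C: 1 H
  1 × C (aromatic): no H
  Total hydrogens = 16.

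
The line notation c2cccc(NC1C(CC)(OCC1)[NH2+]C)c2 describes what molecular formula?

Heavy atoms from the SMILES: 13 C, 2 N, 1 O.
Implicit hydrogens by atom environment:
  5 × C (aromatic): 1 H each → 5
  3 × C: 2 H each → 6
  2 × C: 3 H each → 6
  1 × C: 1 H
  1 × C: no H
  1 × C (aromatic): no H
  1 × N (charge +1): 2 H
  1 × N: 1 H
  1 × O: no H
  Total hydrogens = 21.
Net charge +1.
Molecular formula: C13H21N2O+

C13H21N2O+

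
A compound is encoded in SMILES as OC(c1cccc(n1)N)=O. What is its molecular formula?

Heavy atoms from the SMILES: 6 C, 2 N, 2 O.
Implicit hydrogens by atom environment:
  3 × C (aromatic): 1 H each → 3
  2 × C (aromatic): no H
  1 × C: no H
  1 × N: 2 H
  1 × N (aromatic): no H
  1 × O: 1 H
  1 × O: no H
  Total hydrogens = 6.
Molecular formula: C6H6N2O2

C6H6N2O2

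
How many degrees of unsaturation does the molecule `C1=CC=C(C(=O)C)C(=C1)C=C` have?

Molecular formula from the SMILES: C10H10O.
DoU = (2C + 2 + N − H − X)/2 = (2·10 + 2 + 0 − 10 − 0)/2 = 12/2 = 6.
(Structurally: 1 ring(s) + 5 π bond(s) = 6.)

6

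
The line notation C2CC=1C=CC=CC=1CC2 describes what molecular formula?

Heavy atoms from the SMILES: 10 C.
Implicit hydrogens by atom environment:
  4 × C: 2 H each → 8
  4 × C (aromatic): 1 H each → 4
  2 × C (aromatic): no H
  Total hydrogens = 12.
Molecular formula: C10H12

C10H12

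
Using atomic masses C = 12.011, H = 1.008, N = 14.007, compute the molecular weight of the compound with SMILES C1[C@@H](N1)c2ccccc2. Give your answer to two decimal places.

119.17

Molecular formula: C8H9N.
M = 8×12.011 + 9×1.008 + 1×14.007 = 119.17 g/mol.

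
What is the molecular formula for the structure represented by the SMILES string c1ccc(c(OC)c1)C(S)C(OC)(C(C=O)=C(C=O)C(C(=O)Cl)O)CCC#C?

Heavy atoms from the SMILES: 20 C, 1 Cl, 6 O, 1 S.
Implicit hydrogens by atom environment:
  5 × C: 1 H each → 5
  5 × C: no H
  5 × O: no H
  4 × C (aromatic): 1 H each → 4
  2 × C: 3 H each → 6
  2 × C: 2 H each → 4
  2 × C (aromatic): no H
  1 × Cl: no H
  1 × O: 1 H
  1 × S: 1 H
  Total hydrogens = 21.
Molecular formula: C20H21ClO6S

C20H21ClO6S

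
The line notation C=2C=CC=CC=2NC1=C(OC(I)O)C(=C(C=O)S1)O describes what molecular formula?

Heavy atoms from the SMILES: 12 C, 1 I, 1 N, 4 O, 1 S.
Implicit hydrogens by atom environment:
  5 × C (aromatic): 1 H each → 5
  5 × C (aromatic): no H
  2 × C: 1 H each → 2
  2 × O: 1 H each → 2
  2 × O: no H
  1 × I: no H
  1 × N: 1 H
  1 × S (aromatic): no H
  Total hydrogens = 10.
Molecular formula: C12H10INO4S

C12H10INO4S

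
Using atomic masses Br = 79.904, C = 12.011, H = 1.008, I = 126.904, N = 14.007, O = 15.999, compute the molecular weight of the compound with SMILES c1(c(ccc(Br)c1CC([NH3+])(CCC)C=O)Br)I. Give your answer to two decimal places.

Molecular formula: C12H15Br2INO+.
M = 2×79.904 + 12×12.011 + 15×1.008 + 1×126.904 + 1×14.007 + 1×15.999 = 475.97 g/mol.

475.97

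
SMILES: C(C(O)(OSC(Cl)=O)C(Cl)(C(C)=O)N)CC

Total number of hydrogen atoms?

Hydrogens are implicit in SMILES; fill each atom to its normal valence:
  4 × C: no H
  3 × O: no H
  2 × C: 3 H each → 6
  2 × C: 2 H each → 4
  2 × Cl: no H
  1 × N: 2 H
  1 × O: 1 H
  1 × S: no H
  Total hydrogens = 13.

13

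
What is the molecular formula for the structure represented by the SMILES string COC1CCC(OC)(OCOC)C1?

C9H18O4

Heavy atoms from the SMILES: 9 C, 4 O.
Implicit hydrogens by atom environment:
  4 × C: 2 H each → 8
  4 × O: no H
  3 × C: 3 H each → 9
  1 × C: 1 H
  1 × C: no H
  Total hydrogens = 18.
Molecular formula: C9H18O4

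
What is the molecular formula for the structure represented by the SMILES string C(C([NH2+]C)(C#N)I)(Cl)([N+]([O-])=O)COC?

C6H10ClIN3O3+

Heavy atoms from the SMILES: 6 C, 1 Cl, 1 I, 3 N, 3 O.
Implicit hydrogens by atom environment:
  3 × C: no H
  2 × C: 3 H each → 6
  2 × O: no H
  1 × C: 2 H
  1 × Cl: no H
  1 × I: no H
  1 × N (charge +1): 2 H
  1 × N (charge +1): no H
  1 × N: no H
  1 × O (charge -1): no H
  Total hydrogens = 10.
Net charge +1.
Molecular formula: C6H10ClIN3O3+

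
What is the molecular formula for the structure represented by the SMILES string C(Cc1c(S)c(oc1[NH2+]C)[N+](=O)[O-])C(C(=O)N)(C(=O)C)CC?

Heavy atoms from the SMILES: 13 C, 3 N, 5 O, 1 S.
Implicit hydrogens by atom environment:
  4 × C (aromatic): no H
  3 × C: 3 H each → 9
  3 × C: 2 H each → 6
  3 × C: no H
  3 × O: no H
  1 × N (charge +1): 2 H
  1 × N: 2 H
  1 × N (charge +1): no H
  1 × O (aromatic): no H
  1 × O (charge -1): no H
  1 × S: 1 H
  Total hydrogens = 20.
Net charge +1.
Molecular formula: C13H20N3O5S+

C13H20N3O5S+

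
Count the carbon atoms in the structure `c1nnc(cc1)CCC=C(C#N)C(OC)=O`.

11

The symbol for carbon appears 11 times in the SMILES. Lowercase c denotes aromatic carbon and counts toward C.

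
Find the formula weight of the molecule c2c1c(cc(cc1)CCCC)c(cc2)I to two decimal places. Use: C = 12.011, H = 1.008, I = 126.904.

310.18

Molecular formula: C14H15I.
M = 14×12.011 + 15×1.008 + 1×126.904 = 310.18 g/mol.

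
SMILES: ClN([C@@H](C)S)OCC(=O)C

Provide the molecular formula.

Heavy atoms from the SMILES: 5 C, 1 Cl, 1 N, 2 O, 1 S.
Implicit hydrogens by atom environment:
  2 × C: 3 H each → 6
  2 × O: no H
  1 × C: 2 H
  1 × C: 1 H
  1 × C: no H
  1 × Cl: no H
  1 × N: no H
  1 × S: 1 H
  Total hydrogens = 10.
Molecular formula: C5H10ClNO2S

C5H10ClNO2S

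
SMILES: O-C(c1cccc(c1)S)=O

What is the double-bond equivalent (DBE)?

Molecular formula from the SMILES: C7H6O2S.
DoU = (2C + 2 + N − H − X)/2 = (2·7 + 2 + 0 − 6 − 0)/2 = 10/2 = 5.
(Structurally: 1 ring(s) + 4 π bond(s) = 5.)

5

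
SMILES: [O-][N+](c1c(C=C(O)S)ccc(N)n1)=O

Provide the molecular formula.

Heavy atoms from the SMILES: 7 C, 3 N, 3 O, 1 S.
Implicit hydrogens by atom environment:
  3 × C (aromatic): no H
  2 × C (aromatic): 1 H each → 2
  1 × C: 1 H
  1 × C: no H
  1 × N: 2 H
  1 × N (aromatic): no H
  1 × N (charge +1): no H
  1 × O: 1 H
  1 × O: no H
  1 × O (charge -1): no H
  1 × S: 1 H
  Total hydrogens = 7.
Molecular formula: C7H7N3O3S

C7H7N3O3S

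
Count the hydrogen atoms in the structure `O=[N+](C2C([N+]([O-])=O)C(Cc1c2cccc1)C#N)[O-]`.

9

Hydrogens are implicit in SMILES; fill each atom to its normal valence:
  4 × C (aromatic): 1 H each → 4
  3 × C: 1 H each → 3
  2 × C (aromatic): no H
  2 × N (charge +1): no H
  2 × O: no H
  2 × O (charge -1): no H
  1 × C: 2 H
  1 × C: no H
  1 × N: no H
  Total hydrogens = 9.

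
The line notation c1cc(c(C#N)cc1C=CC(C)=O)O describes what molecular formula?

C11H9NO2

Heavy atoms from the SMILES: 11 C, 1 N, 2 O.
Implicit hydrogens by atom environment:
  3 × C (aromatic): 1 H each → 3
  3 × C (aromatic): no H
  2 × C: 1 H each → 2
  2 × C: no H
  1 × C: 3 H
  1 × N: no H
  1 × O: 1 H
  1 × O: no H
  Total hydrogens = 9.
Molecular formula: C11H9NO2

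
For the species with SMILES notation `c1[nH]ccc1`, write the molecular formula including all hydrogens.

C4H5N

Heavy atoms from the SMILES: 4 C, 1 N.
Implicit hydrogens by atom environment:
  4 × C (aromatic): 1 H each → 4
  1 × N (aromatic): 1 H
  Total hydrogens = 5.
Molecular formula: C4H5N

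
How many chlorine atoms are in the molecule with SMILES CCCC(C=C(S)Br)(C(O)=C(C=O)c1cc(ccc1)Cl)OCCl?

The symbol for chlorine appears 2 times in the SMILES.

2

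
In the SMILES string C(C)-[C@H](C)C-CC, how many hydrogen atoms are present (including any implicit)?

Hydrogens are implicit in SMILES; fill each atom to its normal valence:
  3 × C: 3 H each → 9
  3 × C: 2 H each → 6
  1 × C: 1 H
  Total hydrogens = 16.

16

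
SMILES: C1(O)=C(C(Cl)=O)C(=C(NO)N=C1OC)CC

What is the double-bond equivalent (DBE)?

Molecular formula from the SMILES: C9H11ClN2O4.
DoU = (2C + 2 + N − H − X)/2 = (2·9 + 2 + 2 − 11 − 1)/2 = 10/2 = 5.
(Structurally: 1 ring(s) + 4 π bond(s) = 5.)

5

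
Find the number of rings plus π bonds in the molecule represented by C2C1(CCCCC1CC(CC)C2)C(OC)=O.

Molecular formula from the SMILES: C14H24O2.
DoU = (2C + 2 + N − H − X)/2 = (2·14 + 2 + 0 − 24 − 0)/2 = 6/2 = 3.
(Structurally: 2 ring(s) + 1 π bond(s) = 3.)

3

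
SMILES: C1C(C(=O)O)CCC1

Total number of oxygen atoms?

2

The symbol for oxygen appears 2 times in the SMILES.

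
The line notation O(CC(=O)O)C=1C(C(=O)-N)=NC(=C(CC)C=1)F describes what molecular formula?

Heavy atoms from the SMILES: 10 C, 1 F, 2 N, 4 O.
Implicit hydrogens by atom environment:
  4 × C (aromatic): no H
  3 × O: no H
  2 × C: 2 H each → 4
  2 × C: no H
  1 × C: 3 H
  1 × C (aromatic): 1 H
  1 × F: no H
  1 × N: 2 H
  1 × N (aromatic): no H
  1 × O: 1 H
  Total hydrogens = 11.
Molecular formula: C10H11FN2O4

C10H11FN2O4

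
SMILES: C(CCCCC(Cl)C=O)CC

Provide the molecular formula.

Heavy atoms from the SMILES: 9 C, 1 Cl, 1 O.
Implicit hydrogens by atom environment:
  6 × C: 2 H each → 12
  2 × C: 1 H each → 2
  1 × C: 3 H
  1 × Cl: no H
  1 × O: no H
  Total hydrogens = 17.
Molecular formula: C9H17ClO

C9H17ClO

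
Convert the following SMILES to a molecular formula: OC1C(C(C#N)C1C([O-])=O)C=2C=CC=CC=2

C12H10NO3-

Heavy atoms from the SMILES: 12 C, 1 N, 3 O.
Implicit hydrogens by atom environment:
  5 × C (aromatic): 1 H each → 5
  4 × C: 1 H each → 4
  2 × C: no H
  1 × C (aromatic): no H
  1 × N: no H
  1 × O: 1 H
  1 × O: no H
  1 × O (charge -1): no H
  Total hydrogens = 10.
Net charge -1.
Molecular formula: C12H10NO3-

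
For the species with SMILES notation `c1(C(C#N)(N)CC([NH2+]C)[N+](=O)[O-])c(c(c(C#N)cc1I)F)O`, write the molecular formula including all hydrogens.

C12H12FIN5O3+

Heavy atoms from the SMILES: 12 C, 1 F, 1 I, 5 N, 3 O.
Implicit hydrogens by atom environment:
  5 × C (aromatic): no H
  3 × C: no H
  2 × N: no H
  1 × C: 3 H
  1 × C: 2 H
  1 × C (aromatic): 1 H
  1 × C: 1 H
  1 × F: no H
  1 × I: no H
  1 × N (charge +1): 2 H
  1 × N: 2 H
  1 × N (charge +1): no H
  1 × O: 1 H
  1 × O: no H
  1 × O (charge -1): no H
  Total hydrogens = 12.
Net charge +1.
Molecular formula: C12H12FIN5O3+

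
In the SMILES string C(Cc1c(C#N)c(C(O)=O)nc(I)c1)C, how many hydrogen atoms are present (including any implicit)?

Hydrogens are implicit in SMILES; fill each atom to its normal valence:
  4 × C (aromatic): no H
  2 × C: 2 H each → 4
  2 × C: no H
  1 × C: 3 H
  1 × C (aromatic): 1 H
  1 × I: no H
  1 × N (aromatic): no H
  1 × N: no H
  1 × O: 1 H
  1 × O: no H
  Total hydrogens = 9.

9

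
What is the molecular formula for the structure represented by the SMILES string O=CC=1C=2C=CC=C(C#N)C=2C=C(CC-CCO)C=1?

C16H15NO2

Heavy atoms from the SMILES: 16 C, 1 N, 2 O.
Implicit hydrogens by atom environment:
  5 × C (aromatic): 1 H each → 5
  5 × C (aromatic): no H
  4 × C: 2 H each → 8
  1 × C: 1 H
  1 × C: no H
  1 × N: no H
  1 × O: 1 H
  1 × O: no H
  Total hydrogens = 15.
Molecular formula: C16H15NO2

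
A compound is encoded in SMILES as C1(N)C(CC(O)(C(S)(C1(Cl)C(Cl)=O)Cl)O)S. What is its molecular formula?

Heavy atoms from the SMILES: 7 C, 3 Cl, 1 N, 3 O, 2 S.
Implicit hydrogens by atom environment:
  4 × C: no H
  3 × Cl: no H
  2 × C: 1 H each → 2
  2 × O: 1 H each → 2
  2 × S: 1 H each → 2
  1 × C: 2 H
  1 × N: 2 H
  1 × O: no H
  Total hydrogens = 10.
Molecular formula: C7H10Cl3NO3S2

C7H10Cl3NO3S2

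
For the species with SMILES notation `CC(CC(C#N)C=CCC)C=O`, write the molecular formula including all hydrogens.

Heavy atoms from the SMILES: 10 C, 1 N, 1 O.
Implicit hydrogens by atom environment:
  5 × C: 1 H each → 5
  2 × C: 3 H each → 6
  2 × C: 2 H each → 4
  1 × C: no H
  1 × N: no H
  1 × O: no H
  Total hydrogens = 15.
Molecular formula: C10H15NO

C10H15NO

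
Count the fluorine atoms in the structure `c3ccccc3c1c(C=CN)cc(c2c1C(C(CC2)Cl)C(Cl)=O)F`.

The symbol for fluorine appears 1 time in the SMILES.

1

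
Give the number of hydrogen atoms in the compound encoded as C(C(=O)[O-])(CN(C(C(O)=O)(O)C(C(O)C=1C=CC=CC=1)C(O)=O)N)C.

Hydrogens are implicit in SMILES; fill each atom to its normal valence:
  5 × C (aromatic): 1 H each → 5
  4 × C: no H
  4 × O: 1 H each → 4
  3 × C: 1 H each → 3
  3 × O: no H
  1 × C: 3 H
  1 × C: 2 H
  1 × C (aromatic): no H
  1 × N: 2 H
  1 × N: no H
  1 × O (charge -1): no H
  Total hydrogens = 19.

19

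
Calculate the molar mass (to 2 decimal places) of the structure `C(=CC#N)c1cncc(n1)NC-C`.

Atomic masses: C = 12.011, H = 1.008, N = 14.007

Molecular formula: C9H10N4.
M = 9×12.011 + 10×1.008 + 4×14.007 = 174.21 g/mol.

174.21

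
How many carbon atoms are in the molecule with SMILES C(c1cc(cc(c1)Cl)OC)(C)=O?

9

The symbol for carbon appears 9 times in the SMILES. Lowercase c denotes aromatic carbon and counts toward C.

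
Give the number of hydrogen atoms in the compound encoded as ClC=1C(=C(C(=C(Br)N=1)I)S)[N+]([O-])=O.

1

Hydrogens are implicit in SMILES; fill each atom to its normal valence:
  5 × C (aromatic): no H
  1 × Br: no H
  1 × Cl: no H
  1 × I: no H
  1 × N (aromatic): no H
  1 × N (charge +1): no H
  1 × O: no H
  1 × O (charge -1): no H
  1 × S: 1 H
  Total hydrogens = 1.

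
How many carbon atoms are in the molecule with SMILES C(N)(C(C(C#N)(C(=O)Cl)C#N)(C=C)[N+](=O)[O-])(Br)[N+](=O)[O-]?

The symbol for carbon appears 8 times in the SMILES. (Cl is a single chlorine, not C + l.)

8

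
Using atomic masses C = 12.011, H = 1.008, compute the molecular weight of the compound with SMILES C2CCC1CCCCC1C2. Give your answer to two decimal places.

Molecular formula: C10H18.
M = 10×12.011 + 18×1.008 = 138.25 g/mol.

138.25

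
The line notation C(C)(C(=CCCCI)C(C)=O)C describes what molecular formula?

C10H17IO

Heavy atoms from the SMILES: 10 C, 1 I, 1 O.
Implicit hydrogens by atom environment:
  3 × C: 3 H each → 9
  3 × C: 2 H each → 6
  2 × C: 1 H each → 2
  2 × C: no H
  1 × I: no H
  1 × O: no H
  Total hydrogens = 17.
Molecular formula: C10H17IO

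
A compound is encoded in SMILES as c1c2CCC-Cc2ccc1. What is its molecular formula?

C10H12

Heavy atoms from the SMILES: 10 C.
Implicit hydrogens by atom environment:
  4 × C: 2 H each → 8
  4 × C (aromatic): 1 H each → 4
  2 × C (aromatic): no H
  Total hydrogens = 12.
Molecular formula: C10H12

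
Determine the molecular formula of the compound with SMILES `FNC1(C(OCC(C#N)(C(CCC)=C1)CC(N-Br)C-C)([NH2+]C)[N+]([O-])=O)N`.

Heavy atoms from the SMILES: 1 Br, 15 C, 1 F, 6 N, 3 O.
Implicit hydrogens by atom environment:
  5 × C: 2 H each → 10
  5 × C: no H
  3 × C: 3 H each → 9
  2 × C: 1 H each → 2
  2 × N: 1 H each → 2
  2 × O: no H
  1 × Br: no H
  1 × F: no H
  1 × N: 2 H
  1 × N (charge +1): 2 H
  1 × N: no H
  1 × N (charge +1): no H
  1 × O (charge -1): no H
  Total hydrogens = 27.
Net charge +1.
Molecular formula: C15H27BrFN6O3+

C15H27BrFN6O3+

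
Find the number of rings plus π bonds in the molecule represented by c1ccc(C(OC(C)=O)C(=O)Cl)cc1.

6

Molecular formula from the SMILES: C10H9ClO3.
DoU = (2C + 2 + N − H − X)/2 = (2·10 + 2 + 0 − 9 − 1)/2 = 12/2 = 6.
(Structurally: 1 ring(s) + 5 π bond(s) = 6.)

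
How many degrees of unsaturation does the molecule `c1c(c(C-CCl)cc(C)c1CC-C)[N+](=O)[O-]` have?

5

Molecular formula from the SMILES: C12H16ClNO2.
DoU = (2C + 2 + N − H − X)/2 = (2·12 + 2 + 1 − 16 − 1)/2 = 10/2 = 5.
(Structurally: 1 ring(s) + 4 π bond(s) = 5.)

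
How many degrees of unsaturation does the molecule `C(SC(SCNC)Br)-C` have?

0

Molecular formula from the SMILES: C5H12BrNS2.
DoU = (2C + 2 + N − H − X)/2 = (2·5 + 2 + 1 − 12 − 1)/2 = 0/2 = 0.
(Structurally: 0 ring(s) + 0 π bond(s) = 0.)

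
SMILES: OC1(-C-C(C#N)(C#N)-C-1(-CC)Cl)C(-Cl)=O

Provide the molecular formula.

Heavy atoms from the SMILES: 9 C, 2 Cl, 2 N, 2 O.
Implicit hydrogens by atom environment:
  6 × C: no H
  2 × C: 2 H each → 4
  2 × Cl: no H
  2 × N: no H
  1 × C: 3 H
  1 × O: 1 H
  1 × O: no H
  Total hydrogens = 8.
Molecular formula: C9H8Cl2N2O2

C9H8Cl2N2O2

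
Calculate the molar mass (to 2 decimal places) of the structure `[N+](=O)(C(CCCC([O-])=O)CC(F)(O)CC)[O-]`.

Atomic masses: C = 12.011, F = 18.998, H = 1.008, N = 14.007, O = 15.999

236.22

Molecular formula: C9H15FNO5-.
M = 9×12.011 + 1×18.998 + 15×1.008 + 1×14.007 + 5×15.999 = 236.22 g/mol.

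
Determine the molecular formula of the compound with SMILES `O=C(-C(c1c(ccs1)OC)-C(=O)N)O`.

C8H9NO4S

Heavy atoms from the SMILES: 8 C, 1 N, 4 O, 1 S.
Implicit hydrogens by atom environment:
  3 × O: no H
  2 × C (aromatic): 1 H each → 2
  2 × C (aromatic): no H
  2 × C: no H
  1 × C: 3 H
  1 × C: 1 H
  1 × N: 2 H
  1 × O: 1 H
  1 × S (aromatic): no H
  Total hydrogens = 9.
Molecular formula: C8H9NO4S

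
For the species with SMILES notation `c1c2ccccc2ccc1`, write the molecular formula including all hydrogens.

C10H8

Heavy atoms from the SMILES: 10 C.
Implicit hydrogens by atom environment:
  8 × C (aromatic): 1 H each → 8
  2 × C (aromatic): no H
  Total hydrogens = 8.
Molecular formula: C10H8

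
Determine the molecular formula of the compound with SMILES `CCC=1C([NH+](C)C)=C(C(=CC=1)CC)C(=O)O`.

Heavy atoms from the SMILES: 13 C, 1 N, 2 O.
Implicit hydrogens by atom environment:
  4 × C: 3 H each → 12
  4 × C (aromatic): no H
  2 × C: 2 H each → 4
  2 × C (aromatic): 1 H each → 2
  1 × C: no H
  1 × N (charge +1): 1 H
  1 × O: 1 H
  1 × O: no H
  Total hydrogens = 20.
Net charge +1.
Molecular formula: C13H20NO2+

C13H20NO2+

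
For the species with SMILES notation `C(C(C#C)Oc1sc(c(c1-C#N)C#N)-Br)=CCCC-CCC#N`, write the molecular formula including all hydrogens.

Heavy atoms from the SMILES: 1 Br, 17 C, 3 N, 1 O, 1 S.
Implicit hydrogens by atom environment:
  5 × C: 2 H each → 10
  4 × C: 1 H each → 4
  4 × C (aromatic): no H
  4 × C: no H
  3 × N: no H
  1 × Br: no H
  1 × O: no H
  1 × S (aromatic): no H
  Total hydrogens = 14.
Molecular formula: C17H14BrN3OS

C17H14BrN3OS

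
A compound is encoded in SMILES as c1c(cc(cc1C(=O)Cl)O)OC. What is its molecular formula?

C8H7ClO3

Heavy atoms from the SMILES: 8 C, 1 Cl, 3 O.
Implicit hydrogens by atom environment:
  3 × C (aromatic): 1 H each → 3
  3 × C (aromatic): no H
  2 × O: no H
  1 × C: 3 H
  1 × C: no H
  1 × Cl: no H
  1 × O: 1 H
  Total hydrogens = 7.
Molecular formula: C8H7ClO3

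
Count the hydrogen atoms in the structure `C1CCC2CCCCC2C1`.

Hydrogens are implicit in SMILES; fill each atom to its normal valence:
  8 × C: 2 H each → 16
  2 × C: 1 H each → 2
  Total hydrogens = 18.

18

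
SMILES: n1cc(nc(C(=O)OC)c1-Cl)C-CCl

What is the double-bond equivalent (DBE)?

Molecular formula from the SMILES: C8H8Cl2N2O2.
DoU = (2C + 2 + N − H − X)/2 = (2·8 + 2 + 2 − 8 − 2)/2 = 10/2 = 5.
(Structurally: 1 ring(s) + 4 π bond(s) = 5.)

5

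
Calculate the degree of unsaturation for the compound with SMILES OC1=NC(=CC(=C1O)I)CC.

4

Molecular formula from the SMILES: C7H8INO2.
DoU = (2C + 2 + N − H − X)/2 = (2·7 + 2 + 1 − 8 − 1)/2 = 8/2 = 4.
(Structurally: 1 ring(s) + 3 π bond(s) = 4.)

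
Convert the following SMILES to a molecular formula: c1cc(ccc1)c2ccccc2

C12H10

Heavy atoms from the SMILES: 12 C.
Implicit hydrogens by atom environment:
  10 × C (aromatic): 1 H each → 10
  2 × C (aromatic): no H
  Total hydrogens = 10.
Molecular formula: C12H10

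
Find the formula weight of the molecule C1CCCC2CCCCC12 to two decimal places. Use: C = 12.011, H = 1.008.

138.25

Molecular formula: C10H18.
M = 10×12.011 + 18×1.008 = 138.25 g/mol.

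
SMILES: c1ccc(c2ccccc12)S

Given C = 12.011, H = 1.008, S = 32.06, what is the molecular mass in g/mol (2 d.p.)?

160.23

Molecular formula: C10H8S.
M = 10×12.011 + 8×1.008 + 1×32.06 = 160.23 g/mol.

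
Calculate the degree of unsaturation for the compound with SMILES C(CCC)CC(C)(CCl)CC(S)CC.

Molecular formula from the SMILES: C12H25ClS.
DoU = (2C + 2 + N − H − X)/2 = (2·12 + 2 + 0 − 25 − 1)/2 = 0/2 = 0.
(Structurally: 0 ring(s) + 0 π bond(s) = 0.)

0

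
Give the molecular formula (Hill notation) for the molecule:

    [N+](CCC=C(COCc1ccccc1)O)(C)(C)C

Heavy atoms from the SMILES: 15 C, 1 N, 2 O.
Implicit hydrogens by atom environment:
  5 × C (aromatic): 1 H each → 5
  4 × C: 2 H each → 8
  3 × C: 3 H each → 9
  1 × C: 1 H
  1 × C: no H
  1 × C (aromatic): no H
  1 × N (charge +1): no H
  1 × O: 1 H
  1 × O: no H
  Total hydrogens = 24.
Net charge +1.
Molecular formula: C15H24NO2+

C15H24NO2+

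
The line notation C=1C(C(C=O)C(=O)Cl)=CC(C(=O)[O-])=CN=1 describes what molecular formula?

C9H5ClNO4-

Heavy atoms from the SMILES: 9 C, 1 Cl, 1 N, 4 O.
Implicit hydrogens by atom environment:
  3 × C (aromatic): 1 H each → 3
  3 × O: no H
  2 × C: 1 H each → 2
  2 × C (aromatic): no H
  2 × C: no H
  1 × Cl: no H
  1 × N (aromatic): no H
  1 × O (charge -1): no H
  Total hydrogens = 5.
Net charge -1.
Molecular formula: C9H5ClNO4-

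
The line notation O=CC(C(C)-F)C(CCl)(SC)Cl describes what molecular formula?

C7H11Cl2FOS

Heavy atoms from the SMILES: 7 C, 2 Cl, 1 F, 1 O, 1 S.
Implicit hydrogens by atom environment:
  3 × C: 1 H each → 3
  2 × C: 3 H each → 6
  2 × Cl: no H
  1 × C: 2 H
  1 × C: no H
  1 × F: no H
  1 × O: no H
  1 × S: no H
  Total hydrogens = 11.
Molecular formula: C7H11Cl2FOS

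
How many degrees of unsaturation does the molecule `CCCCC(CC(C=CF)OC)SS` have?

1

Molecular formula from the SMILES: C10H19FOS2.
DoU = (2C + 2 + N − H − X)/2 = (2·10 + 2 + 0 − 19 − 1)/2 = 2/2 = 1.
(Structurally: 0 ring(s) + 1 π bond(s) = 1.)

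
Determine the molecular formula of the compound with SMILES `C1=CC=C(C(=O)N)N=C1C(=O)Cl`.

C7H5ClN2O2

Heavy atoms from the SMILES: 7 C, 1 Cl, 2 N, 2 O.
Implicit hydrogens by atom environment:
  3 × C (aromatic): 1 H each → 3
  2 × C (aromatic): no H
  2 × C: no H
  2 × O: no H
  1 × Cl: no H
  1 × N: 2 H
  1 × N (aromatic): no H
  Total hydrogens = 5.
Molecular formula: C7H5ClN2O2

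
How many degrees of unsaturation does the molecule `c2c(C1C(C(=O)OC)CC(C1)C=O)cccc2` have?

Molecular formula from the SMILES: C14H16O3.
DoU = (2C + 2 + N − H − X)/2 = (2·14 + 2 + 0 − 16 − 0)/2 = 14/2 = 7.
(Structurally: 2 ring(s) + 5 π bond(s) = 7.)

7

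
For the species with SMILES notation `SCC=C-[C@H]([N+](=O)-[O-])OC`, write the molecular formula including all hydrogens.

C5H9NO3S

Heavy atoms from the SMILES: 5 C, 1 N, 3 O, 1 S.
Implicit hydrogens by atom environment:
  3 × C: 1 H each → 3
  2 × O: no H
  1 × C: 3 H
  1 × C: 2 H
  1 × N (charge +1): no H
  1 × O (charge -1): no H
  1 × S: 1 H
  Total hydrogens = 9.
Molecular formula: C5H9NO3S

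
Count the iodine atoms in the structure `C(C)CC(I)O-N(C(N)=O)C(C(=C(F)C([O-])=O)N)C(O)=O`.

1

The symbol for iodine appears 1 time in the SMILES.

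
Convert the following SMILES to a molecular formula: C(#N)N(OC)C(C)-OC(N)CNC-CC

C9H20N4O2

Heavy atoms from the SMILES: 9 C, 4 N, 2 O.
Implicit hydrogens by atom environment:
  3 × C: 3 H each → 9
  3 × C: 2 H each → 6
  2 × C: 1 H each → 2
  2 × N: no H
  2 × O: no H
  1 × C: no H
  1 × N: 2 H
  1 × N: 1 H
  Total hydrogens = 20.
Molecular formula: C9H20N4O2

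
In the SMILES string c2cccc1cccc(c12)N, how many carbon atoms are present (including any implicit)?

10

The symbol for carbon appears 10 times in the SMILES. Lowercase c denotes aromatic carbon and counts toward C.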